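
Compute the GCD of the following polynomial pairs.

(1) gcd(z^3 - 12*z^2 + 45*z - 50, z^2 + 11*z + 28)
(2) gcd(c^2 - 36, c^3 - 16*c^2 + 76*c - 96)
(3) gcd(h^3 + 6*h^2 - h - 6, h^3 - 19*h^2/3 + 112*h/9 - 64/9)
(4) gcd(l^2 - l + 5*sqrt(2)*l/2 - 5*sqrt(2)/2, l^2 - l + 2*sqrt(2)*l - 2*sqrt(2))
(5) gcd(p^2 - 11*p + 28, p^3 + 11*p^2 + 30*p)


(1) = gcd((z - 5)^2*(z - 2), (z + 4)*(z + 7)) = 1
(2) = gcd((c - 6)*(c + 6), (c - 8)*(c - 6)*(c - 2)) = c - 6
(3) = gcd((h - 1)*(h + 1)*(h + 6), (h - 8/3)^2*(h - 1)) = h - 1
(4) = gcd((l - 1)*(l + 5*sqrt(2)/2), (l - 1)*(l + 2*sqrt(2))) = l - 1
(5) = 1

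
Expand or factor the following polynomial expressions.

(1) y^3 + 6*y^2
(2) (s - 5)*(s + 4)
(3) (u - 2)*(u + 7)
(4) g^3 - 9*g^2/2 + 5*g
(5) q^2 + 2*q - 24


(1) = y^2*(y + 6)
(2) = s^2 - s - 20
(3) = u^2 + 5*u - 14
(4) = g*(g - 5/2)*(g - 2)
(5) = (q - 4)*(q + 6)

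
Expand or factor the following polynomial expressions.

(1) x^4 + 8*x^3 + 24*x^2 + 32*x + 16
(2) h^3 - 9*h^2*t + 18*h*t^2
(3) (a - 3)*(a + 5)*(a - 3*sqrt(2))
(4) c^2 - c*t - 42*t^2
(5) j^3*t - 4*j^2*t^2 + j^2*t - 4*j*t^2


(1) = (x + 2)^4
(2) = h*(h - 6*t)*(h - 3*t)
(3) = a^3 - 3*sqrt(2)*a^2 + 2*a^2 - 15*a - 6*sqrt(2)*a + 45*sqrt(2)
(4) = (c - 7*t)*(c + 6*t)
(5) = j*(j - 4*t)*(j*t + t)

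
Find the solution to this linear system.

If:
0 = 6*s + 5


Then:
s = -5/6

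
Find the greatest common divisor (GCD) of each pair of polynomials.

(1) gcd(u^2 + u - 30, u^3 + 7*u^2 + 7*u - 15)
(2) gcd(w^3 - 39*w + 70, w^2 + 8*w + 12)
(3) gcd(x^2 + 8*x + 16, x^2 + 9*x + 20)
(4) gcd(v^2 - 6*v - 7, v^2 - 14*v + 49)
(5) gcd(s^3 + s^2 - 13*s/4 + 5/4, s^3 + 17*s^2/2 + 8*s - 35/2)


(1) = gcd((u - 5)*(u + 6), (u - 1)*(u + 3)*(u + 5)) = 1
(2) = 1
(3) = gcd((x + 4)^2, (x + 4)*(x + 5)) = x + 4
(4) = gcd((v - 7)*(v + 1), (v - 7)^2) = v - 7
(5) = s^2 + 3*s/2 - 5/2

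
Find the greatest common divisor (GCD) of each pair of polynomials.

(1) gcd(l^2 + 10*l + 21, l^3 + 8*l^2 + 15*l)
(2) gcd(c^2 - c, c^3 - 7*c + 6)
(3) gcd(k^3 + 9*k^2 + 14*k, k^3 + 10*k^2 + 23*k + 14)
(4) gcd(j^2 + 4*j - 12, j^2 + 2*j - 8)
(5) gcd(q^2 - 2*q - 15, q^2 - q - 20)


(1) = gcd((l + 3)*(l + 7), l*(l + 3)*(l + 5)) = l + 3
(2) = gcd(c*(c - 1), (c - 2)*(c - 1)*(c + 3)) = c - 1
(3) = k^2 + 9*k + 14
(4) = gcd((j - 2)*(j + 6), (j - 2)*(j + 4)) = j - 2
(5) = q - 5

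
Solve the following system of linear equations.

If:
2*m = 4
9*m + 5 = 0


Then:
No Solution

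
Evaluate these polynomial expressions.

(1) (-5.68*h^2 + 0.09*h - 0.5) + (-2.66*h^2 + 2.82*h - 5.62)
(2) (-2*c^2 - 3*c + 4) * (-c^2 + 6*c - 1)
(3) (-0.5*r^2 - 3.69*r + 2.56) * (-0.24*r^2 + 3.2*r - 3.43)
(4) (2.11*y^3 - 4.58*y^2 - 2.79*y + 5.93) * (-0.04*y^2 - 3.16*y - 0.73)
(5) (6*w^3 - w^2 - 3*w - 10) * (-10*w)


(1) = -8.34*h^2 + 2.91*h - 6.12
(2) = 2*c^4 - 9*c^3 - 20*c^2 + 27*c - 4
(3) = 0.12*r^4 - 0.7144*r^3 - 10.7074*r^2 + 20.8487*r - 8.7808
(4) = -0.0844*y^5 - 6.4844*y^4 + 13.0441*y^3 + 11.9226*y^2 - 16.7021*y - 4.3289
(5) = -60*w^4 + 10*w^3 + 30*w^2 + 100*w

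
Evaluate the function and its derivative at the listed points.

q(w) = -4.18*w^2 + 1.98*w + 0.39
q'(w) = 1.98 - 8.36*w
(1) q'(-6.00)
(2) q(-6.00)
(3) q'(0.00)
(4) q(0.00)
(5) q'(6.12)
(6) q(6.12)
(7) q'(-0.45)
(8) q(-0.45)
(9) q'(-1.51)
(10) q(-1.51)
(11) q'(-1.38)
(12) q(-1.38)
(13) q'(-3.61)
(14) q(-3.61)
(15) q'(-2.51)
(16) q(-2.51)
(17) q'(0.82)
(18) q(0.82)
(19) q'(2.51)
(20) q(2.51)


(1) = 52.14
(2) = -161.97
(3) = 1.98
(4) = 0.39
(5) = -49.18
(6) = -144.05
(7) = 5.74
(8) = -1.35
(9) = 14.60
(10) = -12.13
(11) = 13.52
(12) = -10.30
(13) = 32.16
(14) = -61.23
(15) = 22.96
(16) = -30.91
(17) = -4.88
(18) = -0.80
(19) = -19.00
(20) = -20.97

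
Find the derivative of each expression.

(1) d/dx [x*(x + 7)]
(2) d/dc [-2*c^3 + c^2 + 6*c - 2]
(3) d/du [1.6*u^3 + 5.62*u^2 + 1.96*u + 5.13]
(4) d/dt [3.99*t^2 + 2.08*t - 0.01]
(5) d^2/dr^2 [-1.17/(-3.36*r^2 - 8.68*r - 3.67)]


(1) = 2*x + 7
(2) = -6*c^2 + 2*c + 6
(3) = 4.8*u^2 + 11.24*u + 1.96
(4) = 7.98*t + 2.08
(5) = (-26.417664*r^2 - 68.245632*r + 1.17*(6.72*r + 8.68)*(13.44*r + 17.36) - 28.855008)/(3.36*r^2 + 8.68*r + 3.67)^3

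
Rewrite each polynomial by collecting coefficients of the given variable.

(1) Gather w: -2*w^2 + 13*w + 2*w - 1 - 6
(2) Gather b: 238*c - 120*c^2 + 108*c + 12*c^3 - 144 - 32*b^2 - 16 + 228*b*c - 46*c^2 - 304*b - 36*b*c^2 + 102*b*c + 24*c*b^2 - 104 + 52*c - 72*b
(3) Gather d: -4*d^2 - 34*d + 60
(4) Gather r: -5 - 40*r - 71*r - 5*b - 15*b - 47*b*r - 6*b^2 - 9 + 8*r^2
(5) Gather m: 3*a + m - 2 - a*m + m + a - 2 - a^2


(1) = -2*w^2 + 15*w - 7
(2) = b^2*(24*c - 32) + b*(-36*c^2 + 330*c - 376) + 12*c^3 - 166*c^2 + 398*c - 264
(3) = -4*d^2 - 34*d + 60
(4) = -6*b^2 - 20*b + 8*r^2 + r*(-47*b - 111) - 14
(5) = -a^2 + 4*a + m*(2 - a) - 4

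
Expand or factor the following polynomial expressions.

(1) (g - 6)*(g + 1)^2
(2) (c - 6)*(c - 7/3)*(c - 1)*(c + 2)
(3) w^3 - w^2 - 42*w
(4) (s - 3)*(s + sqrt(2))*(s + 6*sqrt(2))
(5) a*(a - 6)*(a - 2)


(1) = g^3 - 4*g^2 - 11*g - 6
(2) = c^4 - 22*c^3/3 + 11*c^2/3 + 92*c/3 - 28
(3) = w*(w - 7)*(w + 6)
(4) = s^3 - 3*s^2 + 7*sqrt(2)*s^2 - 21*sqrt(2)*s + 12*s - 36
(5) = a^3 - 8*a^2 + 12*a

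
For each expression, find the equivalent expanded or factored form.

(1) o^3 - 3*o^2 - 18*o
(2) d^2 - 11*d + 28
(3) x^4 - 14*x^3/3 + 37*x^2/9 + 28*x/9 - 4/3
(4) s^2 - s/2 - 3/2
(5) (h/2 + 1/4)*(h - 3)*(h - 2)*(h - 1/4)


(1) = o*(o - 6)*(o + 3)
(2) = (d - 7)*(d - 4)
(3) = (x - 3)*(x - 2)*(x - 1/3)*(x + 2/3)
(4) = (s - 3/2)*(s + 1)
(5) = h^4/2 - 19*h^3/8 + 37*h^2/16 + 17*h/16 - 3/8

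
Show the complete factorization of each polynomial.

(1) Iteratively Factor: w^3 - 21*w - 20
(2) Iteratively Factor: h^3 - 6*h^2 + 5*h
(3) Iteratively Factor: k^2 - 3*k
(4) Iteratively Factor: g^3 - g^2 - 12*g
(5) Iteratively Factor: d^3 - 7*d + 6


(1) = (w + 1)*(w^2 - w - 20) = (w - 5)*(w + 1)*(w + 4)
(2) = (h - 1)*(h^2 - 5*h) = h*(h - 1)*(h - 5)
(3) = (k - 3)*(k)
(4) = (g)*(g^2 - g - 12) = g*(g - 4)*(g + 3)
(5) = (d - 1)*(d^2 + d - 6) = (d - 1)*(d + 3)*(d - 2)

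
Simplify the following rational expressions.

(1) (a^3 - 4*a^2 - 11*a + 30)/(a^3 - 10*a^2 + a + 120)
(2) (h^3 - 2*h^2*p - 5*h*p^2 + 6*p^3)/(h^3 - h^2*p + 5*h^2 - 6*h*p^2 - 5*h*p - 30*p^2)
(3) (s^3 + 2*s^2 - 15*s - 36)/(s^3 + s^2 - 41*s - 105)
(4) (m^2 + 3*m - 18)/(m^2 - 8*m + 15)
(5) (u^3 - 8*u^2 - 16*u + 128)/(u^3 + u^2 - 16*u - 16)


(1) = (a - 2)/(a - 8)
(2) = (h - p)/(h + 5)
(3) = (s^2 - s - 12)/(s^2 - 2*s - 35)
(4) = (m + 6)/(m - 5)
(5) = (u - 8)/(u + 1)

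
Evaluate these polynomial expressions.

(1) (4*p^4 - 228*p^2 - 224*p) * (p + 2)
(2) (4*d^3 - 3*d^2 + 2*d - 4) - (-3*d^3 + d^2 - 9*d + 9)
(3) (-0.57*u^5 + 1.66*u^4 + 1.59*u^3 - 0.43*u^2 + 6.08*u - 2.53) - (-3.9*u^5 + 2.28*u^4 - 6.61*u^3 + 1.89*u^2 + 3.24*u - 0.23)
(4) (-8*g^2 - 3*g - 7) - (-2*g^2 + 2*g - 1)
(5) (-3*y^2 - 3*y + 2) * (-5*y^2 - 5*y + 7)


(1) = 4*p^5 + 8*p^4 - 228*p^3 - 680*p^2 - 448*p
(2) = 7*d^3 - 4*d^2 + 11*d - 13
(3) = 3.33*u^5 - 0.62*u^4 + 8.2*u^3 - 2.32*u^2 + 2.84*u - 2.3
(4) = -6*g^2 - 5*g - 6
(5) = 15*y^4 + 30*y^3 - 16*y^2 - 31*y + 14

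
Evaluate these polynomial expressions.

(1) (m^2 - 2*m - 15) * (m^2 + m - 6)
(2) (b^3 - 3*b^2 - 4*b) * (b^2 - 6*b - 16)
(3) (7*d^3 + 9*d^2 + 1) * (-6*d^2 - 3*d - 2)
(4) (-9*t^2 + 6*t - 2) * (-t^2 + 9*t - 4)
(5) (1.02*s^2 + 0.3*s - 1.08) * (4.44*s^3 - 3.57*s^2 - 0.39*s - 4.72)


(1) = m^4 - m^3 - 23*m^2 - 3*m + 90
(2) = b^5 - 9*b^4 - 2*b^3 + 72*b^2 + 64*b
(3) = -42*d^5 - 75*d^4 - 41*d^3 - 24*d^2 - 3*d - 2
(4) = 9*t^4 - 87*t^3 + 92*t^2 - 42*t + 8
(5) = 4.5288*s^5 - 2.3094*s^4 - 6.264*s^3 - 1.0758*s^2 - 0.9948*s + 5.0976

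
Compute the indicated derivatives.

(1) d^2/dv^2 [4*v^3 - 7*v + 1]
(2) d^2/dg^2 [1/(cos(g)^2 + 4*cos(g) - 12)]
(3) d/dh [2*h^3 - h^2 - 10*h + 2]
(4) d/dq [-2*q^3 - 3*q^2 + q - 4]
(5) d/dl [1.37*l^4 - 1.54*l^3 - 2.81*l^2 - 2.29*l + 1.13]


(1) = 24*v
(2) = (-4*sin(g)^4 + 66*sin(g)^2 - 33*cos(g) - 3*cos(3*g) - 6)/((cos(g) - 2)^3*(cos(g) + 6)^3)
(3) = 6*h^2 - 2*h - 10
(4) = -6*q^2 - 6*q + 1
(5) = 5.48*l^3 - 4.62*l^2 - 5.62*l - 2.29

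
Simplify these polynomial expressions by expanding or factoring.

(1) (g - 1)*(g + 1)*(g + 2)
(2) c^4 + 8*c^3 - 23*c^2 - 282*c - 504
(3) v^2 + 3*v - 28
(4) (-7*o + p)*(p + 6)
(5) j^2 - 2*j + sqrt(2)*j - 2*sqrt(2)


(1) = g^3 + 2*g^2 - g - 2
(2) = (c - 6)*(c + 3)*(c + 4)*(c + 7)
(3) = (v - 4)*(v + 7)
(4) = -7*o*p - 42*o + p^2 + 6*p
(5) = (j - 2)*(j + sqrt(2))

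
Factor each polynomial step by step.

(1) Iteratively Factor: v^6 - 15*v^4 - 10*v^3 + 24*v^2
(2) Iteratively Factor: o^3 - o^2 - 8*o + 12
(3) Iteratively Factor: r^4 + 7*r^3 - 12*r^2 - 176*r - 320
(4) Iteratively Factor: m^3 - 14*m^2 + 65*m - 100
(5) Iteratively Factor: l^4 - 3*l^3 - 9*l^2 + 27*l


(1) = (v + 2)*(v^5 - 2*v^4 - 11*v^3 + 12*v^2) = v*(v + 2)*(v^4 - 2*v^3 - 11*v^2 + 12*v) = v*(v - 4)*(v + 2)*(v^3 + 2*v^2 - 3*v) = v^2*(v - 4)*(v + 2)*(v^2 + 2*v - 3) = v^2*(v - 4)*(v - 1)*(v + 2)*(v + 3)
(2) = (o - 2)*(o^2 + o - 6) = (o - 2)^2*(o + 3)
(3) = (r - 5)*(r^3 + 12*r^2 + 48*r + 64) = (r - 5)*(r + 4)*(r^2 + 8*r + 16) = (r - 5)*(r + 4)^2*(r + 4)
(4) = (m - 4)*(m^2 - 10*m + 25) = (m - 5)*(m - 4)*(m - 5)
(5) = (l + 3)*(l^3 - 6*l^2 + 9*l) = (l - 3)*(l + 3)*(l^2 - 3*l) = l*(l - 3)*(l + 3)*(l - 3)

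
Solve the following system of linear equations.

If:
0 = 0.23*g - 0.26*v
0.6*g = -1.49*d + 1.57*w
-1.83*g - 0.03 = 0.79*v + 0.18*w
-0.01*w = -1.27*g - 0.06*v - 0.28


Then:
d = 2.75
g = -0.19
v = -0.17
w = 2.54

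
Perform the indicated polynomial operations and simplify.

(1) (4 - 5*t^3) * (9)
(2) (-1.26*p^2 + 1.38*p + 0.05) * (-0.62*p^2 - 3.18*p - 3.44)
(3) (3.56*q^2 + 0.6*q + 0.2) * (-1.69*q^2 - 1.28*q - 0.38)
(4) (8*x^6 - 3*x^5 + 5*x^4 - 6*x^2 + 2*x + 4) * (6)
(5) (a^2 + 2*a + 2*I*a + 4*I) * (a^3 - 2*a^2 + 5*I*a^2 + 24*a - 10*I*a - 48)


(1) = 36 - 45*t^3
(2) = 0.7812*p^4 + 3.1512*p^3 - 0.085*p^2 - 4.9062*p - 0.172
(3) = -6.0164*q^4 - 5.5708*q^3 - 2.4588*q^2 - 0.484*q - 0.076
(4) = 48*x^6 - 18*x^5 + 30*x^4 - 36*x^2 + 12*x + 24
(5) = a^5 + 7*I*a^4 + 10*a^3 + 20*I*a^2 - 56*a - 192*I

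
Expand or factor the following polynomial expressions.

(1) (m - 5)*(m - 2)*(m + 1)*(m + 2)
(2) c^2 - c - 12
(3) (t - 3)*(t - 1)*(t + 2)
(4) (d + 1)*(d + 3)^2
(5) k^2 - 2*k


(1) = m^4 - 4*m^3 - 9*m^2 + 16*m + 20
(2) = (c - 4)*(c + 3)
(3) = t^3 - 2*t^2 - 5*t + 6
(4) = d^3 + 7*d^2 + 15*d + 9
(5) = k*(k - 2)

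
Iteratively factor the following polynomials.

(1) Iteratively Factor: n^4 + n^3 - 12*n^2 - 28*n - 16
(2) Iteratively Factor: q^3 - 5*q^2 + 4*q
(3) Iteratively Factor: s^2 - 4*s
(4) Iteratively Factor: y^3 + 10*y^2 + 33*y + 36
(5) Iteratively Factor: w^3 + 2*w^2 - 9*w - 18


(1) = (n + 2)*(n^3 - n^2 - 10*n - 8) = (n - 4)*(n + 2)*(n^2 + 3*n + 2) = (n - 4)*(n + 2)^2*(n + 1)
(2) = (q)*(q^2 - 5*q + 4) = q*(q - 4)*(q - 1)
(3) = (s)*(s - 4)
(4) = (y + 3)*(y^2 + 7*y + 12) = (y + 3)*(y + 4)*(y + 3)
(5) = (w + 3)*(w^2 - w - 6) = (w + 2)*(w + 3)*(w - 3)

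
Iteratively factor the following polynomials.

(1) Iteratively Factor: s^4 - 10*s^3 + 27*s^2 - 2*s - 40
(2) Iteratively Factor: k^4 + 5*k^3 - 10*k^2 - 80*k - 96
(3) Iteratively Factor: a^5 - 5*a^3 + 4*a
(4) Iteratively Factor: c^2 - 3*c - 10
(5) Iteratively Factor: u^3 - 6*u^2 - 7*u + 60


(1) = (s - 5)*(s^3 - 5*s^2 + 2*s + 8) = (s - 5)*(s + 1)*(s^2 - 6*s + 8) = (s - 5)*(s - 2)*(s + 1)*(s - 4)
(2) = (k + 2)*(k^3 + 3*k^2 - 16*k - 48) = (k + 2)*(k + 4)*(k^2 - k - 12) = (k - 4)*(k + 2)*(k + 4)*(k + 3)
(3) = (a - 1)*(a^4 + a^3 - 4*a^2 - 4*a) = a*(a - 1)*(a^3 + a^2 - 4*a - 4) = a*(a - 2)*(a - 1)*(a^2 + 3*a + 2) = a*(a - 2)*(a - 1)*(a + 2)*(a + 1)
(4) = (c + 2)*(c - 5)
(5) = (u - 4)*(u^2 - 2*u - 15) = (u - 5)*(u - 4)*(u + 3)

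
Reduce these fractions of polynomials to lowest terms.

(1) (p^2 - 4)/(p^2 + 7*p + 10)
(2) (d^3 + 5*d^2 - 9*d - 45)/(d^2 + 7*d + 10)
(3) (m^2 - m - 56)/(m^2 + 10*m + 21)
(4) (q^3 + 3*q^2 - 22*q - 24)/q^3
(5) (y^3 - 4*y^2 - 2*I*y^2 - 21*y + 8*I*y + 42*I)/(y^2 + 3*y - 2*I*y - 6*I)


(1) = (p - 2)/(p + 5)
(2) = (d^2 - 9)/(d + 2)
(3) = (m - 8)/(m + 3)
(4) = (q^3 + 3*q^2 - 22*q - 24)/q^3
(5) = y - 7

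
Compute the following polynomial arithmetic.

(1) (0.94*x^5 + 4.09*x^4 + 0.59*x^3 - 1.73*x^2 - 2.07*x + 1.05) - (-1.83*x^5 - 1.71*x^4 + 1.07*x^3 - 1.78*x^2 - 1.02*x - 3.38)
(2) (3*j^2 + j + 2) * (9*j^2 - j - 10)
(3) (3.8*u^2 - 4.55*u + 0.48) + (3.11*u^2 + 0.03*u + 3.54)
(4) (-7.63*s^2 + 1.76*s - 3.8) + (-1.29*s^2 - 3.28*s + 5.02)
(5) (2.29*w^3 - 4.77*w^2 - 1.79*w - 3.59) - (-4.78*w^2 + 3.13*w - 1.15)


(1) = 2.77*x^5 + 5.8*x^4 - 0.48*x^3 + 0.05*x^2 - 1.05*x + 4.43
(2) = 27*j^4 + 6*j^3 - 13*j^2 - 12*j - 20
(3) = 6.91*u^2 - 4.52*u + 4.02
(4) = -8.92*s^2 - 1.52*s + 1.22
(5) = 2.29*w^3 + 0.01*w^2 - 4.92*w - 2.44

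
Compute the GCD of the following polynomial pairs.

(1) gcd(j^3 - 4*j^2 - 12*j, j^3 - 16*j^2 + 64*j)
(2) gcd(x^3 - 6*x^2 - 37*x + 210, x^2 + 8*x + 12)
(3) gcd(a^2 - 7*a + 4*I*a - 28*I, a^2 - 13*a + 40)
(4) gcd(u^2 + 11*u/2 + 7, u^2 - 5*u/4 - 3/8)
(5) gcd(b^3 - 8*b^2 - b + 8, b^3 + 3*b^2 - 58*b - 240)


(1) = gcd(j*(j - 6)*(j + 2), j*(j - 8)^2) = j
(2) = x + 6
(3) = gcd((a - 7)*(a + 4*I), (a - 8)*(a - 5)) = 1
(4) = 1
(5) = gcd((b - 8)*(b - 1)*(b + 1), (b - 8)*(b + 5)*(b + 6)) = b - 8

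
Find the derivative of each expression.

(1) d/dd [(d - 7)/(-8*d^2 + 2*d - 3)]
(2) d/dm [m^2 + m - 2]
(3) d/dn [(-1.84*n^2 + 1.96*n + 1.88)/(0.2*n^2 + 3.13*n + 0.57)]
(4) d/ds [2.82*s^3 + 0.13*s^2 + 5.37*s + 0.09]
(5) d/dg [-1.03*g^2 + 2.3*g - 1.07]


(1) = (8*d^2 - 112*d + 11)/(64*d^4 - 32*d^3 + 52*d^2 - 12*d + 9)
(2) = 2*m + 1
(3) = (-6.1512*n^2 - 2.8496*n - 4.7672)/(0.04*n^4 + 1.252*n^3 + 10.0249*n^2 + 3.5682*n + 0.3249)
(4) = 8.46*s^2 + 0.26*s + 5.37
(5) = 2.3 - 2.06*g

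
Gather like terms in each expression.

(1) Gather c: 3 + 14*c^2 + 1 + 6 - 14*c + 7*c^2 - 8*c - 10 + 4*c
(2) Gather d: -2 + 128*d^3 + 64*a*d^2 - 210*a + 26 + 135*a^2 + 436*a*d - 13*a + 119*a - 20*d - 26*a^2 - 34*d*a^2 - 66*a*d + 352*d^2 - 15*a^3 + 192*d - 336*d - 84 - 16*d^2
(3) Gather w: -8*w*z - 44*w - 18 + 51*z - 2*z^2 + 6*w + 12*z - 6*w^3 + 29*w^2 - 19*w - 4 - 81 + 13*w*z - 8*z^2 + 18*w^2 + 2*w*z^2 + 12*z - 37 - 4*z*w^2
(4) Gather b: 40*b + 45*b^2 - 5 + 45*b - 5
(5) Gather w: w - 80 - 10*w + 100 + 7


(1) = 21*c^2 - 18*c
(2) = -15*a^3 + 109*a^2 - 104*a + 128*d^3 + d^2*(64*a + 336) + d*(-34*a^2 + 370*a - 164) - 60
(3) = -6*w^3 + w^2*(47 - 4*z) + w*(2*z^2 + 5*z - 57) - 10*z^2 + 75*z - 140
(4) = 45*b^2 + 85*b - 10
(5) = 27 - 9*w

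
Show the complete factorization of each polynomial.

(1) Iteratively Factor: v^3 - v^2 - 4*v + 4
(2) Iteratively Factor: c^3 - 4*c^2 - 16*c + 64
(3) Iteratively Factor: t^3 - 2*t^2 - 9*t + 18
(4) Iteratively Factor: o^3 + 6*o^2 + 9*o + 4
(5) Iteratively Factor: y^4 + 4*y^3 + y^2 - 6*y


(1) = (v + 2)*(v^2 - 3*v + 2) = (v - 2)*(v + 2)*(v - 1)
(2) = (c + 4)*(c^2 - 8*c + 16) = (c - 4)*(c + 4)*(c - 4)
(3) = (t - 2)*(t^2 - 9) = (t - 2)*(t + 3)*(t - 3)
(4) = (o + 4)*(o^2 + 2*o + 1) = (o + 1)*(o + 4)*(o + 1)
(5) = (y - 1)*(y^3 + 5*y^2 + 6*y) = (y - 1)*(y + 2)*(y^2 + 3*y) = y*(y - 1)*(y + 2)*(y + 3)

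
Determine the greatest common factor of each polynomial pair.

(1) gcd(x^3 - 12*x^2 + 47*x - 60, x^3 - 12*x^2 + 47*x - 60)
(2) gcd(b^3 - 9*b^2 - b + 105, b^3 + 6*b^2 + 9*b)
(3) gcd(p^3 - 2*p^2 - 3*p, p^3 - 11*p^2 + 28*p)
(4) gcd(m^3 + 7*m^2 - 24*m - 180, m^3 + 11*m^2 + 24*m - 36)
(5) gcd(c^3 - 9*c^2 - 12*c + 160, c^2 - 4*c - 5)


(1) = x^3 - 12*x^2 + 47*x - 60
(2) = b + 3
(3) = p
(4) = m^2 + 12*m + 36
(5) = c - 5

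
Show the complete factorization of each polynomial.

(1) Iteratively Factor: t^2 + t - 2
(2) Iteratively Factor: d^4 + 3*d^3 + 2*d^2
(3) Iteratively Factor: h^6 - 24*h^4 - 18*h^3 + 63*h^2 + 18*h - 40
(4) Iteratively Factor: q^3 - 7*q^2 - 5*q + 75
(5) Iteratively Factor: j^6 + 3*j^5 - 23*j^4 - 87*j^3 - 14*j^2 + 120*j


(1) = (t - 1)*(t + 2)
(2) = (d + 1)*(d^3 + 2*d^2) = d*(d + 1)*(d^2 + 2*d) = d*(d + 1)*(d + 2)*(d)
(3) = (h + 1)*(h^5 - h^4 - 23*h^3 + 5*h^2 + 58*h - 40) = (h - 5)*(h + 1)*(h^4 + 4*h^3 - 3*h^2 - 10*h + 8) = (h - 5)*(h + 1)*(h + 2)*(h^3 + 2*h^2 - 7*h + 4) = (h - 5)*(h + 1)*(h + 2)*(h + 4)*(h^2 - 2*h + 1) = (h - 5)*(h - 1)*(h + 1)*(h + 2)*(h + 4)*(h - 1)
(4) = (q - 5)*(q^2 - 2*q - 15) = (q - 5)*(q + 3)*(q - 5)
(5) = (j - 5)*(j^5 + 8*j^4 + 17*j^3 - 2*j^2 - 24*j) = (j - 5)*(j + 4)*(j^4 + 4*j^3 + j^2 - 6*j) = (j - 5)*(j - 1)*(j + 4)*(j^3 + 5*j^2 + 6*j) = (j - 5)*(j - 1)*(j + 2)*(j + 4)*(j^2 + 3*j) = j*(j - 5)*(j - 1)*(j + 2)*(j + 4)*(j + 3)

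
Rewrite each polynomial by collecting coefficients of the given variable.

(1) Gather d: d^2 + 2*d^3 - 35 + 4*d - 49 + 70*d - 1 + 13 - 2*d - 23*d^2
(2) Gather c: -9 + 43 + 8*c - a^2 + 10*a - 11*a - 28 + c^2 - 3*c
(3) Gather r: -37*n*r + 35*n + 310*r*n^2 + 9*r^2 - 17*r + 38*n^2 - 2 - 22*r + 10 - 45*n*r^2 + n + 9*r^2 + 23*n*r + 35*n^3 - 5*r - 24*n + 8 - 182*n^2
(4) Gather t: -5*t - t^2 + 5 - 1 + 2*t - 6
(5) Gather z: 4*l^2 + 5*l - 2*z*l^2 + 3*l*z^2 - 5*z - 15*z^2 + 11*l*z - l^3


(1) = 2*d^3 - 22*d^2 + 72*d - 72
(2) = -a^2 - a + c^2 + 5*c + 6
(3) = 35*n^3 - 144*n^2 + 12*n + r^2*(18 - 45*n) + r*(310*n^2 - 14*n - 44) + 16
(4) = -t^2 - 3*t - 2
(5) = -l^3 + 4*l^2 + 5*l + z^2*(3*l - 15) + z*(-2*l^2 + 11*l - 5)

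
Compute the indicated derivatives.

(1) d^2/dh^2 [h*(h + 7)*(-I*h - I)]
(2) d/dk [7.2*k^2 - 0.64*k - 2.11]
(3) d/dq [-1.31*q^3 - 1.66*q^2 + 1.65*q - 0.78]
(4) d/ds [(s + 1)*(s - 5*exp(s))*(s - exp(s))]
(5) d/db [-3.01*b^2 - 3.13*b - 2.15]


(1) = I*(-6*h - 16)
(2) = 14.4*k - 0.64
(3) = -3.93*q^2 - 3.32*q + 1.65
(4) = (1 - exp(s))*(s + 1)*(s - 5*exp(s)) - (s + 1)*(s - exp(s))*(5*exp(s) - 1) + (s - 5*exp(s))*(s - exp(s))
(5) = -6.02*b - 3.13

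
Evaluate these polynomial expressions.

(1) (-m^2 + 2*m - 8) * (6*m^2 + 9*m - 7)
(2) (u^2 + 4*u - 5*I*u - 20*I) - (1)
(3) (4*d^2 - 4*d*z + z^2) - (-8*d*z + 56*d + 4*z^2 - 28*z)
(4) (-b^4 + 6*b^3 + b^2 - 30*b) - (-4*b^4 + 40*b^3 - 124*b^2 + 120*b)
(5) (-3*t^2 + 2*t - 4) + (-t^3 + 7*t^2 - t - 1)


(1) = -6*m^4 + 3*m^3 - 23*m^2 - 86*m + 56
(2) = u^2 + 4*u - 5*I*u - 1 - 20*I
(3) = 4*d^2 + 4*d*z - 56*d - 3*z^2 + 28*z
(4) = 3*b^4 - 34*b^3 + 125*b^2 - 150*b
(5) = -t^3 + 4*t^2 + t - 5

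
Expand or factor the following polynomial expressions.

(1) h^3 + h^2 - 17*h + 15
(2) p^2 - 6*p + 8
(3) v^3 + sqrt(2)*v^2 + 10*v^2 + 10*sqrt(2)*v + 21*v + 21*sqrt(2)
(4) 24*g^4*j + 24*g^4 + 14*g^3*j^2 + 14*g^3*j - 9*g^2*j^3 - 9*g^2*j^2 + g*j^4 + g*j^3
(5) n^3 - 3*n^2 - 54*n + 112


(1) = (h - 3)*(h - 1)*(h + 5)
(2) = (p - 4)*(p - 2)
(3) = (v + 3)*(v + 7)*(v + sqrt(2))
(4) = (-6*g + j)*(-4*g + j)*(g + j)*(g*j + g)
(5) = (n - 8)*(n - 2)*(n + 7)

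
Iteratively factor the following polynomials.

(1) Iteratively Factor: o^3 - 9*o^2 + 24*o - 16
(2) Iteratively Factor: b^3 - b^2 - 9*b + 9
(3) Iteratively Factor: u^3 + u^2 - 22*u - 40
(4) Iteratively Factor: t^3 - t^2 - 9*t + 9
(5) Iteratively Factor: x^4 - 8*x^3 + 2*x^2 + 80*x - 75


(1) = (o - 4)*(o^2 - 5*o + 4) = (o - 4)^2*(o - 1)
(2) = (b - 3)*(b^2 + 2*b - 3) = (b - 3)*(b - 1)*(b + 3)
(3) = (u + 2)*(u^2 - u - 20) = (u + 2)*(u + 4)*(u - 5)
(4) = (t + 3)*(t^2 - 4*t + 3) = (t - 3)*(t + 3)*(t - 1)
(5) = (x - 5)*(x^3 - 3*x^2 - 13*x + 15) = (x - 5)*(x - 1)*(x^2 - 2*x - 15) = (x - 5)*(x - 1)*(x + 3)*(x - 5)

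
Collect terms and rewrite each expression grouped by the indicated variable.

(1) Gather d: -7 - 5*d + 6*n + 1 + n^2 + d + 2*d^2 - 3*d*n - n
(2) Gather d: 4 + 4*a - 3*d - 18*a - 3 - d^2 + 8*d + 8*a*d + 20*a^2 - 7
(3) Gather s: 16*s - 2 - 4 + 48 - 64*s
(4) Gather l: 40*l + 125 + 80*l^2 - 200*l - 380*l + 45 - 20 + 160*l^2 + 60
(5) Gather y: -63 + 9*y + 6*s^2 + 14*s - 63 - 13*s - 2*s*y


(1) = 2*d^2 + d*(-3*n - 4) + n^2 + 5*n - 6
(2) = 20*a^2 - 14*a - d^2 + d*(8*a + 5) - 6
(3) = 42 - 48*s
(4) = 240*l^2 - 540*l + 210
(5) = 6*s^2 + s + y*(9 - 2*s) - 126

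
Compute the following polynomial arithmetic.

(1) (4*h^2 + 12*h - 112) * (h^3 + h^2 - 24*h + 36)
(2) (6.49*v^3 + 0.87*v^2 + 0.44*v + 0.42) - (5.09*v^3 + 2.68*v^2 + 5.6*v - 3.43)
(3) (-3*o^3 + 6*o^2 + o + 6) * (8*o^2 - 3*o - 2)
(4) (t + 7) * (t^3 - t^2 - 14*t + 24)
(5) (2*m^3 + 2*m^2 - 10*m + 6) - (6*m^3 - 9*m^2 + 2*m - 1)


(1) = 4*h^5 + 16*h^4 - 196*h^3 - 256*h^2 + 3120*h - 4032
(2) = 1.4*v^3 - 1.81*v^2 - 5.16*v + 3.85
(3) = -24*o^5 + 57*o^4 - 4*o^3 + 33*o^2 - 20*o - 12
(4) = t^4 + 6*t^3 - 21*t^2 - 74*t + 168
(5) = -4*m^3 + 11*m^2 - 12*m + 7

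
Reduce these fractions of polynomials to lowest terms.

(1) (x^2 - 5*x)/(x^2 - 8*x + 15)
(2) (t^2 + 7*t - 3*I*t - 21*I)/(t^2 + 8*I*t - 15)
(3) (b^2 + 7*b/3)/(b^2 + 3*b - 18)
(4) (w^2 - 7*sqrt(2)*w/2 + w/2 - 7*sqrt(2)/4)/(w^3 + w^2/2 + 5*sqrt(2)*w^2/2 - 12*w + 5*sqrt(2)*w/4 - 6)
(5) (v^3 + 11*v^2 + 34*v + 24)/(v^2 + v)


(1) = x/(x - 3)
(2) = (t^2 + t*(7 - 3*I) - 21*I)/(t^2 + 8*I*t - 15)
(3) = (3*b^2 + 7*b)/(3*b^2 + 9*b - 54)
(4) = (16*w - 56*sqrt(2))/(16*w^2 + 40*sqrt(2)*w - 192)
(5) = (v^2 + 10*v + 24)/v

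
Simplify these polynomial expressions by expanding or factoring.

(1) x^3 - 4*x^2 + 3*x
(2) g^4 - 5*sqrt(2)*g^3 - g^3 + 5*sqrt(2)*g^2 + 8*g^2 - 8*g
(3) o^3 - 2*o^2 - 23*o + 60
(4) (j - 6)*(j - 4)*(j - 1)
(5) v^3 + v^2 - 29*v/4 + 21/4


(1) = x*(x - 3)*(x - 1)
(2) = g*(g - 1)*(g - 4*sqrt(2))*(g - sqrt(2))
(3) = (o - 4)*(o - 3)*(o + 5)
(4) = j^3 - 11*j^2 + 34*j - 24
(5) = (v - 3/2)*(v - 1)*(v + 7/2)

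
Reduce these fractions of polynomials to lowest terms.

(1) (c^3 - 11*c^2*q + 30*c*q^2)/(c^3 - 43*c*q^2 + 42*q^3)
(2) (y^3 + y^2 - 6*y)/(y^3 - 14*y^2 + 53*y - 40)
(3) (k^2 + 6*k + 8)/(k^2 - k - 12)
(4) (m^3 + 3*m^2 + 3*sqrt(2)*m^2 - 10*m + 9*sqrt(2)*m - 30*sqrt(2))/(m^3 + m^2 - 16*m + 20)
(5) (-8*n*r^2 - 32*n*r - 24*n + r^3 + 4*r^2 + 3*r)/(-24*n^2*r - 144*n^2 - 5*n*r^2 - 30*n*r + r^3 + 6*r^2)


(1) = (-c^2 + 5*c*q)/(-c^2 - 6*c*q + 7*q^2)
(2) = (y^3 + y^2 - 6*y)/(y^3 - 14*y^2 + 53*y - 40)
(3) = (k^2 + 6*k + 8)/(k^2 - k - 12)
(4) = (m + 3*sqrt(2))/(m - 2)
(5) = (r^2 + 4*r + 3)/(3*n*r + 18*n + r^2 + 6*r)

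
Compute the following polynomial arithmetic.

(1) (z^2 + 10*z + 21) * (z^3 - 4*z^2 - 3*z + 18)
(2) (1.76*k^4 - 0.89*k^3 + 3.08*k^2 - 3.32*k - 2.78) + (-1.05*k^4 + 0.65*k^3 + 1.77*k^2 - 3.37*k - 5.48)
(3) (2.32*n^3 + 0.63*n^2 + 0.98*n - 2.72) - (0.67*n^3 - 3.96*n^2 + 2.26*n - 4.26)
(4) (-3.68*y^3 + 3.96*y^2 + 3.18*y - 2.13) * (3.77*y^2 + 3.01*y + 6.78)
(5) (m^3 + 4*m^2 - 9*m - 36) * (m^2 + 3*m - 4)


(1) = z^5 + 6*z^4 - 22*z^3 - 96*z^2 + 117*z + 378
(2) = 0.71*k^4 - 0.24*k^3 + 4.85*k^2 - 6.69*k - 8.26
(3) = 1.65*n^3 + 4.59*n^2 - 1.28*n + 1.54
(4) = -13.8736*y^5 + 3.8524*y^4 - 1.0422*y^3 + 28.3905*y^2 + 15.1491*y - 14.4414
(5) = m^5 + 7*m^4 - m^3 - 79*m^2 - 72*m + 144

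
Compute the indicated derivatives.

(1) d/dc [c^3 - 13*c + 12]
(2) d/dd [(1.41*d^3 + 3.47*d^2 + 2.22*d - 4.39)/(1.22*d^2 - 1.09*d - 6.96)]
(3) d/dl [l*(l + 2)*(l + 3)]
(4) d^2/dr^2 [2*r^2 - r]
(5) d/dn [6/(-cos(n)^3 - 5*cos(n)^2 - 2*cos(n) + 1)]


(1) = 3*c^2 - 13
(2) = (1.7202*d^4 - 3.0738*d^3 - 35.9315*d^2 - 37.5908*d - 20.2363)/(1.4884*d^4 - 2.6596*d^3 - 15.7943*d^2 + 15.1728*d + 48.4416)
(3) = 3*l^2 + 10*l + 6
(4) = 4
(5) = 6*(3*sin(n)^2 - 10*cos(n) - 5)*sin(n)/(cos(n)^3 + 5*cos(n)^2 + 2*cos(n) - 1)^2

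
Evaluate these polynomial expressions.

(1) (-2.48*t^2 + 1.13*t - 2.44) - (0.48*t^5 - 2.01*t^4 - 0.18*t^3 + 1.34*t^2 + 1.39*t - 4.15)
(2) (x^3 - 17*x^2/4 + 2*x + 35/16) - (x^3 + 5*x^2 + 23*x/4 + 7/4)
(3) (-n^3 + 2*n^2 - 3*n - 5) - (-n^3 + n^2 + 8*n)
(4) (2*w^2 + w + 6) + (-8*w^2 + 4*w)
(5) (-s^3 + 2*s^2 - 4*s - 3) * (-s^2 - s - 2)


(1) = -0.48*t^5 + 2.01*t^4 + 0.18*t^3 - 3.82*t^2 - 0.26*t + 1.71
(2) = -37*x^2/4 - 15*x/4 + 7/16
(3) = n^2 - 11*n - 5
(4) = -6*w^2 + 5*w + 6
(5) = s^5 - s^4 + 4*s^3 + 3*s^2 + 11*s + 6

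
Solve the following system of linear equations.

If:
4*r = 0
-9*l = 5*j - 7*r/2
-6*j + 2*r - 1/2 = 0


Then:
j = -1/12
l = 5/108
r = 0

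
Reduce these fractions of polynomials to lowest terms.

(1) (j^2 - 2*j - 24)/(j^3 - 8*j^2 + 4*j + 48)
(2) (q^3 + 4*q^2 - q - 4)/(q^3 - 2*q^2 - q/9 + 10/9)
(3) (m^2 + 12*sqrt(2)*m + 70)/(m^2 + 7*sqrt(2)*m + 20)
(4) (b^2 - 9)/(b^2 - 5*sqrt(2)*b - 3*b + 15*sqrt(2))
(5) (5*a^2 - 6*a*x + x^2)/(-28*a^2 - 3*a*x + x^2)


(1) = (j + 4)/(j^2 - 2*j - 8)
(2) = (9*q^2 + 45*q + 36)/(9*q^2 - 9*q - 10)
(3) = (m + 7*sqrt(2))/(m + 2*sqrt(2))
(4) = (b + 3)/(b - 5*sqrt(2))
(5) = (5*a^2 - 6*a*x + x^2)/(-28*a^2 - 3*a*x + x^2)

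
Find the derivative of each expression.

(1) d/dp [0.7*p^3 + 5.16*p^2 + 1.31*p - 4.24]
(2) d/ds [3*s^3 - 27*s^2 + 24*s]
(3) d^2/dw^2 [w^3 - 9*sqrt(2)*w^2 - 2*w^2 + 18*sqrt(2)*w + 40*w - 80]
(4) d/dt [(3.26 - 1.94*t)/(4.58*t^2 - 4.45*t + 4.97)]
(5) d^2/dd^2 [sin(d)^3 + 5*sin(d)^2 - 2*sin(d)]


(1) = 2.1*p^2 + 10.32*p + 1.31
(2) = 9*s^2 - 54*s + 24
(3) = 6*w - 18*sqrt(2) - 4
(4) = (8.8852*t^2 - 29.8616*t + 4.8652)/(20.9764*t^4 - 40.762*t^3 + 65.3277*t^2 - 44.233*t + 24.7009)
(5) = -9*sin(d)^3 - 20*sin(d)^2 + 8*sin(d) + 10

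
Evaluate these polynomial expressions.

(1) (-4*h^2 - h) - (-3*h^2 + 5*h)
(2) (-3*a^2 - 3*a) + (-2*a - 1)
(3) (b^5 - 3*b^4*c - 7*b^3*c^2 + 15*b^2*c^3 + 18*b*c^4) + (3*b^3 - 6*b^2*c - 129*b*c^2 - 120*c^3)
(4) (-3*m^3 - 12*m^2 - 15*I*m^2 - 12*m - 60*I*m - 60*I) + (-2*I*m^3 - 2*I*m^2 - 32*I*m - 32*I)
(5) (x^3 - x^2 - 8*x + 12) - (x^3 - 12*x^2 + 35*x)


(1) = -h^2 - 6*h
(2) = -3*a^2 - 5*a - 1
(3) = b^5 - 3*b^4*c - 7*b^3*c^2 + 3*b^3 + 15*b^2*c^3 - 6*b^2*c + 18*b*c^4 - 129*b*c^2 - 120*c^3
(4) = -3*m^3 - 2*I*m^3 - 12*m^2 - 17*I*m^2 - 12*m - 92*I*m - 92*I
(5) = 11*x^2 - 43*x + 12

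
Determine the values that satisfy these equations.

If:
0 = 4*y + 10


Then:
y = -5/2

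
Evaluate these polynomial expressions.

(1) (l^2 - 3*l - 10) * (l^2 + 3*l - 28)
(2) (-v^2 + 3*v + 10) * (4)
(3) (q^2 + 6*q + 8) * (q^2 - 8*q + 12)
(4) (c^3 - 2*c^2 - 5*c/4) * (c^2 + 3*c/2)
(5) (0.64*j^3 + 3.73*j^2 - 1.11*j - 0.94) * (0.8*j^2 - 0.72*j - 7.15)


(1) = l^4 - 47*l^2 + 54*l + 280
(2) = -4*v^2 + 12*v + 40
(3) = q^4 - 2*q^3 - 28*q^2 + 8*q + 96
(4) = c^5 - c^4/2 - 17*c^3/4 - 15*c^2/8
(5) = 0.512*j^5 + 2.5232*j^4 - 8.1496*j^3 - 26.6223*j^2 + 8.6133*j + 6.721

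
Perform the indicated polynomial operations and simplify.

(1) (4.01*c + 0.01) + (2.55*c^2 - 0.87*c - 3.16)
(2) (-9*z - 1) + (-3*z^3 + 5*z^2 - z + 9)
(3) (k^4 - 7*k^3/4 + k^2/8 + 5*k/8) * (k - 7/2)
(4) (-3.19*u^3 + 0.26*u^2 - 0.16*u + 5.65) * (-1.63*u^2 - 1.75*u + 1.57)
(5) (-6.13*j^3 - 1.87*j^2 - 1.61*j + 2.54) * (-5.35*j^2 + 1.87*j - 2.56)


(1) = 2.55*c^2 + 3.14*c - 3.15
(2) = -3*z^3 + 5*z^2 - 10*z + 8
(3) = k^5 - 21*k^4/4 + 25*k^3/4 + 3*k^2/16 - 35*k/16
(4) = 5.1997*u^5 + 5.1587*u^4 - 5.2025*u^3 - 8.5213*u^2 - 10.1387*u + 8.8705
(5) = 32.7955*j^5 - 1.4586*j^4 + 20.8094*j^3 - 11.8125*j^2 + 8.8714*j - 6.5024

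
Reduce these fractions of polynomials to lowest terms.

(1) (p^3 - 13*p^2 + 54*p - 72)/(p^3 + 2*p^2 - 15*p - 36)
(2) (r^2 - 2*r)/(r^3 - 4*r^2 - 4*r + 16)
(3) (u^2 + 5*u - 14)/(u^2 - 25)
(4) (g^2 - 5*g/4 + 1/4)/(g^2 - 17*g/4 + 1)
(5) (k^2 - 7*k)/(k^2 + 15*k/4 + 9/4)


(1) = (p^2 - 9*p + 18)/(p^2 + 6*p + 9)
(2) = r/(r^2 - 2*r - 8)
(3) = (u^2 + 5*u - 14)/(u^2 - 25)
(4) = (g - 1)/(g - 4)
(5) = (4*k^2 - 28*k)/(4*k^2 + 15*k + 9)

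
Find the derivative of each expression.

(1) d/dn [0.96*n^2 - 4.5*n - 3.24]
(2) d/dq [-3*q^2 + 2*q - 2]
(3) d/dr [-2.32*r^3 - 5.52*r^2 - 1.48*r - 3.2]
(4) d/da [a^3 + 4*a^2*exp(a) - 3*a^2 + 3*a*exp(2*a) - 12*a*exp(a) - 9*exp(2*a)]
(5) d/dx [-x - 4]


(1) = 1.92*n - 4.5
(2) = 2 - 6*q
(3) = -6.96*r^2 - 11.04*r - 1.48
(4) = 4*a^2*exp(a) + 3*a^2 + 6*a*exp(2*a) - 4*a*exp(a) - 6*a - 15*exp(2*a) - 12*exp(a)
(5) = -1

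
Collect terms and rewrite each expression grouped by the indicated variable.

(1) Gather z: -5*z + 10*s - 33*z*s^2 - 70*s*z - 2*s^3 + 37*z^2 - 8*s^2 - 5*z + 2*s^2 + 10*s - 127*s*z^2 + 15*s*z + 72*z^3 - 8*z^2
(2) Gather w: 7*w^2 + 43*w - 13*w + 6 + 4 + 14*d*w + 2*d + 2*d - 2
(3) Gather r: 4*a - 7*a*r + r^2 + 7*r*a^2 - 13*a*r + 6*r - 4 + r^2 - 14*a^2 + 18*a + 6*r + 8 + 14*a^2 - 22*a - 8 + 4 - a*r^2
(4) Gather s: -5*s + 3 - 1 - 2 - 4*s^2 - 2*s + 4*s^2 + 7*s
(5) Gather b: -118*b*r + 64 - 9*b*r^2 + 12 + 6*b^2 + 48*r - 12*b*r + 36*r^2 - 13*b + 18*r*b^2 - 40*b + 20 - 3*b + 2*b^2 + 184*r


(1) = -2*s^3 - 6*s^2 + 20*s + 72*z^3 + z^2*(29 - 127*s) + z*(-33*s^2 - 55*s - 10)
(2) = 4*d + 7*w^2 + w*(14*d + 30) + 8
(3) = r^2*(2 - a) + r*(7*a^2 - 20*a + 12)
(4) = 0
(5) = b^2*(18*r + 8) + b*(-9*r^2 - 130*r - 56) + 36*r^2 + 232*r + 96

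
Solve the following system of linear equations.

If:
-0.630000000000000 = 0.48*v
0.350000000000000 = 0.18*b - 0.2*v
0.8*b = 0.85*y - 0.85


Then:
b = 0.49
v = -1.31
y = 1.46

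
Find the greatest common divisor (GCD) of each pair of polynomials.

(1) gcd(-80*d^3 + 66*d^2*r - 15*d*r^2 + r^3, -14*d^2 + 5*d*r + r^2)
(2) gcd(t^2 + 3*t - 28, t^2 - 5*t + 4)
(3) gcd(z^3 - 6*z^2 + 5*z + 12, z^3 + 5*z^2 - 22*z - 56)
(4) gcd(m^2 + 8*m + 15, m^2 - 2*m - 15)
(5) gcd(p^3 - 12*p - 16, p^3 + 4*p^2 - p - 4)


(1) = -2*d + r
(2) = t - 4
(3) = gcd((z - 4)*(z - 3)*(z + 1), (z - 4)*(z + 2)*(z + 7)) = z - 4
(4) = gcd((m + 3)*(m + 5), (m - 5)*(m + 3)) = m + 3
(5) = 1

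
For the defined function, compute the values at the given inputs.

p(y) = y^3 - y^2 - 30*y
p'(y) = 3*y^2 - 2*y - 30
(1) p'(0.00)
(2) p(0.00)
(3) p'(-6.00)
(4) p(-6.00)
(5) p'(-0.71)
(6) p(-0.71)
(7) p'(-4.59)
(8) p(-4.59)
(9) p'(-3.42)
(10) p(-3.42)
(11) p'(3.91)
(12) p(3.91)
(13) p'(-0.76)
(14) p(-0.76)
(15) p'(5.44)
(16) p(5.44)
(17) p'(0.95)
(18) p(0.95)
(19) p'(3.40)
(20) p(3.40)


(1) = -30.00
(2) = 0.00
(3) = 90.00
(4) = -72.00
(5) = -27.07
(6) = 20.44
(7) = 42.38
(8) = 19.93
(9) = 11.93
(10) = 50.90
(11) = 8.04
(12) = -72.81
(13) = -26.75
(14) = 21.78
(15) = 47.90
(16) = -31.80
(17) = -29.19
(18) = -28.55
(19) = -2.12
(20) = -74.26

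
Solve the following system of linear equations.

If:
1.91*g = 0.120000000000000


Then:
g = 0.06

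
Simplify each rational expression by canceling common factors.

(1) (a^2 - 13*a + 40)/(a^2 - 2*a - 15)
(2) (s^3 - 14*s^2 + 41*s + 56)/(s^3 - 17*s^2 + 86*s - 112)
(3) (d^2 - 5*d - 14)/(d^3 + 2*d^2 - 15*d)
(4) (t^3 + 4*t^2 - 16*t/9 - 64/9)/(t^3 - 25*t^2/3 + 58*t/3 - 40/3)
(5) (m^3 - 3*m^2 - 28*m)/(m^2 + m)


(1) = (a - 8)/(a + 3)
(2) = (s + 1)/(s - 2)
(3) = (d^2 - 5*d - 14)/(d^3 + 2*d^2 - 15*d)
(4) = (3*t^2 + 16*t + 16)/(3*t^2 - 21*t + 30)
(5) = (m^2 - 3*m - 28)/(m + 1)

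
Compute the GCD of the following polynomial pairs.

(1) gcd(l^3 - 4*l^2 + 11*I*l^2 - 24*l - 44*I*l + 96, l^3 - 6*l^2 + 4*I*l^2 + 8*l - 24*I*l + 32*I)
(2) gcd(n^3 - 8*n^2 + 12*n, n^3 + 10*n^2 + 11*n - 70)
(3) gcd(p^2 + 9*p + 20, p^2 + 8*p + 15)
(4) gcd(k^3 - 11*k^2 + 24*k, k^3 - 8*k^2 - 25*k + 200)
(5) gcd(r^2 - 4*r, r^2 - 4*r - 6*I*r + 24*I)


(1) = l - 4
(2) = gcd(n*(n - 6)*(n - 2), (n - 2)*(n + 5)*(n + 7)) = n - 2
(3) = gcd((p + 4)*(p + 5), (p + 3)*(p + 5)) = p + 5
(4) = k - 8
(5) = r - 4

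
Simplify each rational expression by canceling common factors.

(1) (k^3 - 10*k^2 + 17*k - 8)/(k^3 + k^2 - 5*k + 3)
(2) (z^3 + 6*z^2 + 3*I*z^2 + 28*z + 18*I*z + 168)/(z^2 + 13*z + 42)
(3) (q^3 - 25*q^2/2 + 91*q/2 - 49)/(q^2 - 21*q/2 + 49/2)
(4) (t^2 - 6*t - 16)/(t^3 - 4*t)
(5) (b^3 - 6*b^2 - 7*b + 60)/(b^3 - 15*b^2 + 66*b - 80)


(1) = (k - 8)/(k + 3)
(2) = (z^2 + 3*I*z + 28)/(z + 7)
(3) = q - 2
(4) = (t - 8)/(t^2 - 2*t)
(5) = (b^2 - b - 12)/(b^2 - 10*b + 16)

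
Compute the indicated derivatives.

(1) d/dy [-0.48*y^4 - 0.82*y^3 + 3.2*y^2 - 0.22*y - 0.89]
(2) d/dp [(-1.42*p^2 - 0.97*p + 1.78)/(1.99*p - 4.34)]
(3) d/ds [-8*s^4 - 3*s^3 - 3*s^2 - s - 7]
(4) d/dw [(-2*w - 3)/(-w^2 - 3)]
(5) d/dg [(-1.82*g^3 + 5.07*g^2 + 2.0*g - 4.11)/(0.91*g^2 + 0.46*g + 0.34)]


(1) = -1.92*y^3 - 2.46*y^2 + 6.4*y - 0.22
(2) = (-2.8258*p^2 + 12.3256*p + 0.6676)/(3.9601*p^2 - 17.2732*p + 18.8356)
(3) = -32*s^3 - 9*s^2 - 6*s - 1
(4) = 2*(-w^2 - 3*w + 3)/(w^4 + 6*w^2 + 9)
(5) = (-1.6562*g^4 - 1.6744*g^3 - 1.3442*g^2 + 10.9278*g + 2.5706)/(0.8281*g^4 + 0.8372*g^3 + 0.8304*g^2 + 0.3128*g + 0.1156)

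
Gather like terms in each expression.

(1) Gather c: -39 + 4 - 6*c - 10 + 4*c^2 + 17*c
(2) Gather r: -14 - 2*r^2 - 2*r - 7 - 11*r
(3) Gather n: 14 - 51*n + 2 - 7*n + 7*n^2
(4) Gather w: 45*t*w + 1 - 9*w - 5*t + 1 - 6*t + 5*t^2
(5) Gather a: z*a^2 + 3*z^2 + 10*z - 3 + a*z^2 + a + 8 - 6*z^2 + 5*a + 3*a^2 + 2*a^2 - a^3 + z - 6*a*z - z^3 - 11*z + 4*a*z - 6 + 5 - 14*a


(1) = 4*c^2 + 11*c - 45
(2) = -2*r^2 - 13*r - 21
(3) = 7*n^2 - 58*n + 16
(4) = 5*t^2 - 11*t + w*(45*t - 9) + 2
(5) = -a^3 + a^2*(z + 5) + a*(z^2 - 2*z - 8) - z^3 - 3*z^2 + 4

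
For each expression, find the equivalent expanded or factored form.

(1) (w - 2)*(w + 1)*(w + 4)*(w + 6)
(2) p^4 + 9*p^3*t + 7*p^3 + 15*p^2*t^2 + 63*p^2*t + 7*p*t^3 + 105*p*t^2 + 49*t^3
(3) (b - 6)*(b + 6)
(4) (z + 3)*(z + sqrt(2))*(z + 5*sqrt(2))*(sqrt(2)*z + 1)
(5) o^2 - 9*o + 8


(1) = w^4 + 9*w^3 + 12*w^2 - 44*w - 48
(2) = (p + 7)*(p + t)^2*(p + 7*t)
(3) = b^2 - 36
(4) = sqrt(2)*z^4 + 3*sqrt(2)*z^3 + 13*z^3 + 16*sqrt(2)*z^2 + 39*z^2 + 10*z + 48*sqrt(2)*z + 30
(5) = (o - 8)*(o - 1)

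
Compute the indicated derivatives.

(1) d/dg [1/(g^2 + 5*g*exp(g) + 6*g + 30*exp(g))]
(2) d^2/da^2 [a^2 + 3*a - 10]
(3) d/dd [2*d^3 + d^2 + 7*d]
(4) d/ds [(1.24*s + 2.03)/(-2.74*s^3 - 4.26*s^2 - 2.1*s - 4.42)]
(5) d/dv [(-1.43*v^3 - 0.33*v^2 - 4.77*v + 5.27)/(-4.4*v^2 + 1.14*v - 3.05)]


(1) = (-5*g*exp(g) - 2*g - 35*exp(g) - 6)/(g^2 + 5*g*exp(g) + 6*g + 30*exp(g))^2
(2) = 2
(3) = 6*d^2 + 2*d + 7
(4) = (6.7952*s^3 + 21.969*s^2 + 17.2956*s - 1.2178)/(7.5076*s^6 + 23.3448*s^5 + 29.6556*s^4 + 42.1136*s^3 + 42.0684*s^2 + 18.564*s + 19.5364)
(5) = (6.292*v^4 - 3.2604*v^3 - 8.2797*v^2 + 48.389*v + 8.5407)/(19.36*v^4 - 10.032*v^3 + 28.1396*v^2 - 6.954*v + 9.3025)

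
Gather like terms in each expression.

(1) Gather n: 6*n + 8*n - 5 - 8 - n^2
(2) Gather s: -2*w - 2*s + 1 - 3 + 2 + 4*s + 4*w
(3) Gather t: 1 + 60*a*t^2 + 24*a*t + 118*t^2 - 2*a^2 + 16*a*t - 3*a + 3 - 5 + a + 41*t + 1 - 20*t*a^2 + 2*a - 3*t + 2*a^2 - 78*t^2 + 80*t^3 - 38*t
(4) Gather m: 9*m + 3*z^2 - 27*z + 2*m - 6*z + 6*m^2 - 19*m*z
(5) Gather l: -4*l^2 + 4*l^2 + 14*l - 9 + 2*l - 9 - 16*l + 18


(1) = -n^2 + 14*n - 13
(2) = 2*s + 2*w
(3) = 80*t^3 + t^2*(60*a + 40) + t*(-20*a^2 + 40*a)
(4) = 6*m^2 + m*(11 - 19*z) + 3*z^2 - 33*z
(5) = 0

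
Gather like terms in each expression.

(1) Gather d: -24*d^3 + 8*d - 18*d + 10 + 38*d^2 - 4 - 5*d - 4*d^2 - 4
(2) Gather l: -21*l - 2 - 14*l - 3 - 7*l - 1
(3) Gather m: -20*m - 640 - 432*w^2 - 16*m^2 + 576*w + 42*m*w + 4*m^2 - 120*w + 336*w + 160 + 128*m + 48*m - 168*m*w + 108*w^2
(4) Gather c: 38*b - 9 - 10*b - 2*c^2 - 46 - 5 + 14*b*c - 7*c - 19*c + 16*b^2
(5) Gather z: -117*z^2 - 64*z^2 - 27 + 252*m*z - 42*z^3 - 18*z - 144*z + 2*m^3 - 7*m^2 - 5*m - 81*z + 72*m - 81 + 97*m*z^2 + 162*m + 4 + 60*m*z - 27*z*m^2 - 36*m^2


(1) = -24*d^3 + 34*d^2 - 15*d + 2
(2) = -42*l - 6
(3) = -12*m^2 + m*(156 - 126*w) - 324*w^2 + 792*w - 480
(4) = 16*b^2 + 28*b - 2*c^2 + c*(14*b - 26) - 60
(5) = 2*m^3 - 43*m^2 + 229*m - 42*z^3 + z^2*(97*m - 181) + z*(-27*m^2 + 312*m - 243) - 104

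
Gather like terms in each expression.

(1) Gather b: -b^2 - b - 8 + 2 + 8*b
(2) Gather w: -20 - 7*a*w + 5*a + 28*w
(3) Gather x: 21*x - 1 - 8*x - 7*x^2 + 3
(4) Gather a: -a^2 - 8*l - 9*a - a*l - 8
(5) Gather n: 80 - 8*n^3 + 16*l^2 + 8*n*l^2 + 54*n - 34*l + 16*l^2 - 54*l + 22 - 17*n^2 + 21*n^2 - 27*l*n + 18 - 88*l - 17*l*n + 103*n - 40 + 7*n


(1) = -b^2 + 7*b - 6
(2) = 5*a + w*(28 - 7*a) - 20
(3) = -7*x^2 + 13*x + 2
(4) = -a^2 + a*(-l - 9) - 8*l - 8
(5) = 32*l^2 - 176*l - 8*n^3 + 4*n^2 + n*(8*l^2 - 44*l + 164) + 80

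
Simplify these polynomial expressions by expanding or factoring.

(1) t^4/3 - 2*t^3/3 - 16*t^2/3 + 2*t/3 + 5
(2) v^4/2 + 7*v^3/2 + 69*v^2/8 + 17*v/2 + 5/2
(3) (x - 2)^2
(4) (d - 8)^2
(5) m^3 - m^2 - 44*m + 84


(1) = (t/3 + 1)*(t - 5)*(t - 1)*(t + 1)
(2) = (v/2 + 1)*(v + 1/2)*(v + 2)*(v + 5/2)
(3) = x^2 - 4*x + 4
(4) = d^2 - 16*d + 64
(5) = (m - 6)*(m - 2)*(m + 7)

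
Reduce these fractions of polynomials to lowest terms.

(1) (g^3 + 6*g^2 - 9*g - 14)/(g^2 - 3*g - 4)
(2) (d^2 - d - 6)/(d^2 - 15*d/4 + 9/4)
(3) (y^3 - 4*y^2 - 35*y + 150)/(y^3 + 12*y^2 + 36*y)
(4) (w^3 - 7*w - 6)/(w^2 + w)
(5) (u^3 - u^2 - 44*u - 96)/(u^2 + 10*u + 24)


(1) = (g^2 + 5*g - 14)/(g - 4)
(2) = (4*d + 8)/(4*d - 3)
(3) = (y^2 - 10*y + 25)/(y^2 + 6*y)
(4) = (w^2 - w - 6)/w
(5) = (u^2 - 5*u - 24)/(u + 6)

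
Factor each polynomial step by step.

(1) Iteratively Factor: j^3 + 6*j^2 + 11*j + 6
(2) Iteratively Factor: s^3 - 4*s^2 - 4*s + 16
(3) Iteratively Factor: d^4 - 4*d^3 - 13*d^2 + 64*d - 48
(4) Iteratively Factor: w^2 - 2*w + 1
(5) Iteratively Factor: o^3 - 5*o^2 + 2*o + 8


(1) = (j + 1)*(j^2 + 5*j + 6) = (j + 1)*(j + 3)*(j + 2)
(2) = (s - 2)*(s^2 - 2*s - 8) = (s - 2)*(s + 2)*(s - 4)
(3) = (d - 4)*(d^3 - 13*d + 12) = (d - 4)*(d - 3)*(d^2 + 3*d - 4) = (d - 4)*(d - 3)*(d + 4)*(d - 1)
(4) = (w - 1)*(w - 1)
(5) = (o + 1)*(o^2 - 6*o + 8) = (o - 2)*(o + 1)*(o - 4)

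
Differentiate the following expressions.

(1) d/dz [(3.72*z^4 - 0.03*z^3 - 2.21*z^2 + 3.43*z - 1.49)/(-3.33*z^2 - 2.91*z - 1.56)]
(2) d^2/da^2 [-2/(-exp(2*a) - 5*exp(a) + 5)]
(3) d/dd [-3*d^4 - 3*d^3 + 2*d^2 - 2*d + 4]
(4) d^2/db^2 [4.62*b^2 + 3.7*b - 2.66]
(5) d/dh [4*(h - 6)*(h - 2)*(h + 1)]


(1) = (-24.7752*z^5 - 32.3757*z^4 - 23.0382*z^3 + 17.9934*z^2 - 3.0282*z - 9.6867)/(11.0889*z^4 + 19.3806*z^3 + 18.8577*z^2 + 9.0792*z + 2.4336)
(2) = 2*(2*(2*exp(a) + 5)^2*exp(a) - (4*exp(a) + 5)*(exp(2*a) + 5*exp(a) - 5))*exp(a)/(exp(2*a) + 5*exp(a) - 5)^3
(3) = -12*d^3 - 9*d^2 + 4*d - 2
(4) = 9.24000000000000
(5) = 12*h^2 - 56*h + 16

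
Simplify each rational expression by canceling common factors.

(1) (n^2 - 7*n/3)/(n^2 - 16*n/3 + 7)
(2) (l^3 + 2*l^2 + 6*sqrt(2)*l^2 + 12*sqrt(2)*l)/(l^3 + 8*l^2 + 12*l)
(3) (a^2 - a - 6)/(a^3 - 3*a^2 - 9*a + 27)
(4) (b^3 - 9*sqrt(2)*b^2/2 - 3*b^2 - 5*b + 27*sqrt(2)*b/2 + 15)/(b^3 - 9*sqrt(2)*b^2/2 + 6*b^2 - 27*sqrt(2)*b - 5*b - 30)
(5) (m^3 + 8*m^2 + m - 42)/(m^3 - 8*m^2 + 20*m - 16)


(1) = n/(n - 3)
(2) = (l + 6*sqrt(2))/(l + 6)
(3) = (a + 2)/(a^2 - 9)
(4) = (4*b - 12)/(4*b + 24)
(5) = (m^2 + 10*m + 21)/(m^2 - 6*m + 8)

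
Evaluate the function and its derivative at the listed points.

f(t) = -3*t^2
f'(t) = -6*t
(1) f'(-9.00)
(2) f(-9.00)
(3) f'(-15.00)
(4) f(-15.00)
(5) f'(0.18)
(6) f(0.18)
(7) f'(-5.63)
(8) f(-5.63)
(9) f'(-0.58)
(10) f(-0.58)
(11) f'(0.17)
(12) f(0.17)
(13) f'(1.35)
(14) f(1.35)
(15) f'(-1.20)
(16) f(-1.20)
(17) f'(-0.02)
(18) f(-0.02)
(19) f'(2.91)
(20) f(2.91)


(1) = 54.00
(2) = -243.00
(3) = 90.00
(4) = -675.00
(5) = -1.08
(6) = -0.10
(7) = 33.78
(8) = -95.09
(9) = 3.48
(10) = -1.01
(11) = -1.02
(12) = -0.09
(13) = -8.10
(14) = -5.47
(15) = 7.20
(16) = -4.32
(17) = 0.12
(18) = -0.00
(19) = -17.46
(20) = -25.40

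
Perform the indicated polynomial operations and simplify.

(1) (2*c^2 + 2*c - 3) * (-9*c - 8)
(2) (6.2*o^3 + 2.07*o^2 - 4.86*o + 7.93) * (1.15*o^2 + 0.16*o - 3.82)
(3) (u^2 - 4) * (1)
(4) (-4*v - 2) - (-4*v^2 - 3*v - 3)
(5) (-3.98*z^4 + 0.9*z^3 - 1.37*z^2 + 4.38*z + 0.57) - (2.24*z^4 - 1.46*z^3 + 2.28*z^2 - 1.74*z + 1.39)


(1) = -18*c^3 - 34*c^2 + 11*c + 24
(2) = 7.13*o^5 + 3.3725*o^4 - 28.9418*o^3 + 0.4345*o^2 + 19.834*o - 30.2926
(3) = u^2 - 4
(4) = 4*v^2 - v + 1
(5) = -6.22*z^4 + 2.36*z^3 - 3.65*z^2 + 6.12*z - 0.82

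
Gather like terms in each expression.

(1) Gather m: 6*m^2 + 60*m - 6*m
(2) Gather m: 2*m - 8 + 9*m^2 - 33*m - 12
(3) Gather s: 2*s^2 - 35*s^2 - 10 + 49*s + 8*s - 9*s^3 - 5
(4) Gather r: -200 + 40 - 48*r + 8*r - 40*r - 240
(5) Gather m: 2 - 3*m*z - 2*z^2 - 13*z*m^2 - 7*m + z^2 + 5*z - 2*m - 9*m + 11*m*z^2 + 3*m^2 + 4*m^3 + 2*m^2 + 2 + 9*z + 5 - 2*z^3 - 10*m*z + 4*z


(1) = 6*m^2 + 54*m
(2) = 9*m^2 - 31*m - 20
(3) = -9*s^3 - 33*s^2 + 57*s - 15
(4) = -80*r - 400
(5) = 4*m^3 + m^2*(5 - 13*z) + m*(11*z^2 - 13*z - 18) - 2*z^3 - z^2 + 18*z + 9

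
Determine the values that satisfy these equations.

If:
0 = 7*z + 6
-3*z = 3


Then:
No Solution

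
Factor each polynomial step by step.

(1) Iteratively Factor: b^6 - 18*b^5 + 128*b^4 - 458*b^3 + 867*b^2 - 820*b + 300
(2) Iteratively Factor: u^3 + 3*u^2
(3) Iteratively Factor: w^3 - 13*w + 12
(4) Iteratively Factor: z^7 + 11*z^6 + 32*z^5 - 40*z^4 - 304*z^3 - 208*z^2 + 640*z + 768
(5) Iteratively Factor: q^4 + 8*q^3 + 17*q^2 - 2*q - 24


(1) = (b - 2)*(b^5 - 16*b^4 + 96*b^3 - 266*b^2 + 335*b - 150) = (b - 2)*(b - 1)*(b^4 - 15*b^3 + 81*b^2 - 185*b + 150) = (b - 5)*(b - 2)*(b - 1)*(b^3 - 10*b^2 + 31*b - 30) = (b - 5)*(b - 2)^2*(b - 1)*(b^2 - 8*b + 15) = (b - 5)*(b - 3)*(b - 2)^2*(b - 1)*(b - 5)
(2) = (u + 3)*(u^2) = u*(u + 3)*(u)
(3) = (w - 3)*(w^2 + 3*w - 4) = (w - 3)*(w + 4)*(w - 1)
(4) = (z + 3)*(z^6 + 8*z^5 + 8*z^4 - 64*z^3 - 112*z^2 + 128*z + 256) = (z + 2)*(z + 3)*(z^5 + 6*z^4 - 4*z^3 - 56*z^2 + 128) = (z + 2)^2*(z + 3)*(z^4 + 4*z^3 - 12*z^2 - 32*z + 64) = (z - 2)*(z + 2)^2*(z + 3)*(z^3 + 6*z^2 - 32) = (z - 2)^2*(z + 2)^2*(z + 3)*(z^2 + 8*z + 16) = (z - 2)^2*(z + 2)^2*(z + 3)*(z + 4)*(z + 4)
(5) = (q + 2)*(q^3 + 6*q^2 + 5*q - 12) = (q - 1)*(q + 2)*(q^2 + 7*q + 12) = (q - 1)*(q + 2)*(q + 3)*(q + 4)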